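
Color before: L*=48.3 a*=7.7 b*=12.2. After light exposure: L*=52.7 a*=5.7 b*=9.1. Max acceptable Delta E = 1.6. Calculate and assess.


dL = 4.4, da = -2.0, db = -3.1
dE = sqrt((4.4)^2 + (-2.0)^2 + (-3.1)^2) = 5.74
Max = 1.6
Passes: No


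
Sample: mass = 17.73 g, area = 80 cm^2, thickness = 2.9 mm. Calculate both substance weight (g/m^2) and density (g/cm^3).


Substance weight = 2216.3 g/m^2
Density = 0.764 g/cm^3


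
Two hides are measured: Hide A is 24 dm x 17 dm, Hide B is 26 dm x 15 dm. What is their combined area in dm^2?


798 dm^2

Hide A area = 24 x 17 = 408 dm^2
Hide B area = 26 x 15 = 390 dm^2
Total = 408 + 390 = 798 dm^2


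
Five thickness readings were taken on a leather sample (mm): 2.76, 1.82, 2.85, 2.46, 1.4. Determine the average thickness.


Sum = 2.76 + 1.82 + 2.85 + 2.46 + 1.4 = 11.29
Average = 11.29 / 5 = 2.26 mm


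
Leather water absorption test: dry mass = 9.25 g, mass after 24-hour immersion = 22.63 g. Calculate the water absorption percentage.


Water absorbed = 22.63 - 9.25 = 13.38 g
WA% = 13.38 / 9.25 x 100 = 144.6%


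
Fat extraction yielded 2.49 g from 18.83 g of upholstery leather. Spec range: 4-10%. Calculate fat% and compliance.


Fat content = 13.2%
Compliant: No


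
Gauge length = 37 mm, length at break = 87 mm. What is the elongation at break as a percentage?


Extension = 87 - 37 = 50 mm
Elongation = 50 / 37 x 100 = 135.1%


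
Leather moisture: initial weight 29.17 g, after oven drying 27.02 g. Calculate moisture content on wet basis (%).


7.4%

Moisture = 29.17 - 27.02 = 2.15 g
MC = 2.15 / 29.17 x 100 = 7.4%


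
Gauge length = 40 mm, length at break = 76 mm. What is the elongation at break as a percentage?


90.0%

Extension = 76 - 40 = 36 mm
Elongation = 36 / 40 x 100 = 90.0%


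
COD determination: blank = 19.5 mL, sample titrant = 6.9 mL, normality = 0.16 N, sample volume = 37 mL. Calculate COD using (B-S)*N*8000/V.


435.9 mg/L


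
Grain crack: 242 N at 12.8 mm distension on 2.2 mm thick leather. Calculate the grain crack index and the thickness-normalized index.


Crack index = 242 / 12.8 = 18.9 N/mm
Normalized = 18.9 / 2.2 = 8.6 N/mm per mm


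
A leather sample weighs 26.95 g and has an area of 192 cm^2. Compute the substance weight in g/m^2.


Substance weight = mass / area x 10000
SW = 26.95 / 192 x 10000
SW = 1403.6 g/m^2


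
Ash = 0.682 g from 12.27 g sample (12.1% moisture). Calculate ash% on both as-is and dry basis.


As-is ash = 5.56%
Dry-basis ash = 6.32%

As-is ash% = 0.682 / 12.27 x 100 = 5.56%
Dry mass = 12.27 x (100 - 12.1) / 100 = 10.78533 g
Dry-basis ash% = 0.682 / 10.78533 x 100 = 6.32%


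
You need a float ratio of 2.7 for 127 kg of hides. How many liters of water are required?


Water = hide weight x target ratio
Water = 127 x 2.7 = 342.9 L


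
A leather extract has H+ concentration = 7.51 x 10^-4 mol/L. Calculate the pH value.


pH = 3.12


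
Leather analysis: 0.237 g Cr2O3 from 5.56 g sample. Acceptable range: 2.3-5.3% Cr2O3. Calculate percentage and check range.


Cr2O3% = 0.237 / 5.56 x 100 = 4.26%
Acceptable range: 2.3 to 5.3%
Within range: Yes


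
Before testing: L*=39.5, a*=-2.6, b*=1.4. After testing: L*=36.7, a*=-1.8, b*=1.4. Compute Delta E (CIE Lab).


Delta E = 2.91


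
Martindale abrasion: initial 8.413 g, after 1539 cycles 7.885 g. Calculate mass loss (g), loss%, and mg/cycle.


Loss = 8.413 - 7.885 = 0.528 g
Loss% = 0.528 / 8.413 x 100 = 6.28%
Rate = 0.528 / 1539 x 1000 = 0.343 mg/cycle


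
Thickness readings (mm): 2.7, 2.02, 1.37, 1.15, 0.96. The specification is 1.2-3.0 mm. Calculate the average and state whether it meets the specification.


Average = 1.64 mm
Within specification: Yes

Sum = 8.20
Average = 8.20 / 5 = 1.64 mm
Specification range: 1.2 to 3.0 mm
Within spec: Yes


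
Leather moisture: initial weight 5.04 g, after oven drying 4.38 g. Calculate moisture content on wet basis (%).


Moisture = 5.04 - 4.38 = 0.66 g
MC = 0.66 / 5.04 x 100 = 13.1%


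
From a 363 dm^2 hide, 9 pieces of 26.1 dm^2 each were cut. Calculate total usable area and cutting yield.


Total usable = 9 x 26.1 = 234.9 dm^2
Yield = 234.9 / 363 x 100 = 64.7%


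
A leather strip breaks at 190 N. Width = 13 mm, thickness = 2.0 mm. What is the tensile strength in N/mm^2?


7.31 N/mm^2

Cross-sectional area = 13 x 2.0 = 26.0 mm^2
Tensile strength = 190 / 26.0 = 7.31 N/mm^2


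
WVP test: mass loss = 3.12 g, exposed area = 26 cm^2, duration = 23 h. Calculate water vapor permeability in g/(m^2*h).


52.17 g/(m^2*h)

WVP = mass_loss / (area x time) x 10000
WVP = 3.12 / (26 x 23) x 10000
WVP = 3.12 / 598 x 10000 = 52.17 g/(m^2*h)


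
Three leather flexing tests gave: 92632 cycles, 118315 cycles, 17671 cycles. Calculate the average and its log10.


Average = 76206 cycles
log10 = 4.88


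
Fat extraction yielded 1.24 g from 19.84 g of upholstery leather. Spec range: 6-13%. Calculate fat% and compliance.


Fat% = 1.24 / 19.84 x 100 = 6.3%
Spec range: 6-13%
Compliant: Yes


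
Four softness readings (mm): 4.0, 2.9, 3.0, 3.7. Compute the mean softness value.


Sum = 4.0 + 2.9 + 3.0 + 3.7
Mean = 13.6 / 4 = 3.40 mm


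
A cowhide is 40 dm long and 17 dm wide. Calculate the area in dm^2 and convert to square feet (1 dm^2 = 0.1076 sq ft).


680 dm^2
73.17 sq ft


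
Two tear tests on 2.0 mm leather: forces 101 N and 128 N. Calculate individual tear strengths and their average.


Tear 1 = 101 / 2.0 = 50.5 N/mm
Tear 2 = 128 / 2.0 = 64.0 N/mm
Average = (50.5 + 64.0) / 2 = 57.3 N/mm


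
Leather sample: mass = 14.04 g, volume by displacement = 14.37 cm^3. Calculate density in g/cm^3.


0.977 g/cm^3

Density = mass / volume
Density = 14.04 / 14.37 = 0.977 g/cm^3


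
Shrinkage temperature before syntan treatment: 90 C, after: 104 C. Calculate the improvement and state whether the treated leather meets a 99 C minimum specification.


Improvement = 104 - 90 = 14 C
Spec check: 104 C >= 99 C? Yes


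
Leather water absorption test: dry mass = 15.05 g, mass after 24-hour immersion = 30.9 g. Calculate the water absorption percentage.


105.3%

Water absorbed = 30.9 - 15.05 = 15.85 g
WA% = 15.85 / 15.05 x 100 = 105.3%


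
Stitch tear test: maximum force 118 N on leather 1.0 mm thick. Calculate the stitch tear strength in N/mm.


118.0 N/mm


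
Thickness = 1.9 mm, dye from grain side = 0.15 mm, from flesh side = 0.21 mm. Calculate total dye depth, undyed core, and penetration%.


Total dyed = 0.15 + 0.21 = 0.36 mm
Undyed core = 1.9 - 0.36 = 1.54 mm
Penetration = 0.36 / 1.9 x 100 = 18.9%


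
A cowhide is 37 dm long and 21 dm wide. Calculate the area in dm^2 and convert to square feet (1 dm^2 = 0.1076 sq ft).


Area = 37 x 21 = 777 dm^2
Conversion: 777 x 0.1076 = 83.61 sq ft


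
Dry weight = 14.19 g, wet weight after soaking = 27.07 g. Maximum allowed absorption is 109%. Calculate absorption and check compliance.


Absorption = 90.8%
Compliant: Yes

WA = (27.07 - 14.19) / 14.19 x 100 = 90.8%
Maximum allowed: 109%
Compliant: Yes


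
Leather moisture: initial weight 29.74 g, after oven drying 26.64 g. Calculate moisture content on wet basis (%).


10.4%

Moisture = 29.74 - 26.64 = 3.10 g
MC = 3.10 / 29.74 x 100 = 10.4%


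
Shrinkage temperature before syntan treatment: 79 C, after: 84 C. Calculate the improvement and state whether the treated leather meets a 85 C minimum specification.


Improvement = 5 C
Meets 85 C spec: No

Improvement = 84 - 79 = 5 C
Spec check: 84 C >= 85 C? No


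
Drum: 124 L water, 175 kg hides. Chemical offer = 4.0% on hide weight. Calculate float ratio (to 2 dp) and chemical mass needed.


Float ratio = 124 / 175 = 0.71
Chemical = 175 x 4.0 / 100 = 7 kg


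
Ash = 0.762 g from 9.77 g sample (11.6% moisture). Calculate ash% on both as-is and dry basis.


As-is ash% = 0.762 / 9.77 x 100 = 7.80%
Dry mass = 9.77 x (100 - 11.6) / 100 = 8.63668 g
Dry-basis ash% = 0.762 / 8.63668 x 100 = 8.82%


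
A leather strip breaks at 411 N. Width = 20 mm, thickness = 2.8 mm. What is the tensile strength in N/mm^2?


7.34 N/mm^2

Cross-sectional area = 20 x 2.8 = 56.0 mm^2
Tensile strength = 411 / 56.0 = 7.34 N/mm^2


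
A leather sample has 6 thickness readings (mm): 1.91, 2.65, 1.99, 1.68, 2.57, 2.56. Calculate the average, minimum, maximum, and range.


Sum = 13.36
Average = 13.36 / 6 = 2.23 mm
Minimum = 1.68 mm
Maximum = 2.65 mm
Range = 2.65 - 1.68 = 0.97 mm


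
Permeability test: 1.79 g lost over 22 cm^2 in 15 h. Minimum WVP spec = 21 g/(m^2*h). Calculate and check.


WVP = 1.79 / (22 x 15) x 10000 = 54.24 g/(m^2*h)
Minimum: 21 g/(m^2*h)
Meets spec: Yes


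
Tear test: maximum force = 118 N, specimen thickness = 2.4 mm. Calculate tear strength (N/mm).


49.2 N/mm

Tear strength = force / thickness
Tear = 118 / 2.4 = 49.2 N/mm


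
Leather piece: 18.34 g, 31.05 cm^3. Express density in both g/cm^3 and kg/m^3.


Density = 18.34 / 31.05 = 0.591 g/cm^3
Convert: 0.591 x 1000 = 591 kg/m^3


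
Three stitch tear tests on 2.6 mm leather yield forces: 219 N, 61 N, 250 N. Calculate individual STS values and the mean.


STS1 = 84.2 N/mm
STS2 = 23.5 N/mm
STS3 = 96.2 N/mm
Mean = 68.0 N/mm

STS1 = 219 / 2.6 = 84.2 N/mm
STS2 = 61 / 2.6 = 23.5 N/mm
STS3 = 250 / 2.6 = 96.2 N/mm
Mean = (84.2 + 23.5 + 96.2) / 3 = 68.0 N/mm


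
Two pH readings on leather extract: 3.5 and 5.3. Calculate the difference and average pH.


Difference = 1.8
Average pH = 4.40

Difference = |3.5 - 5.3| = 1.8
Average = (3.5 + 5.3) / 2 = 4.40


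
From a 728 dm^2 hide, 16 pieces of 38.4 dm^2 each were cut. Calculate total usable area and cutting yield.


Usable area = 614.4 dm^2
Yield = 84.4%

Total usable = 16 x 38.4 = 614.4 dm^2
Yield = 614.4 / 728 x 100 = 84.4%


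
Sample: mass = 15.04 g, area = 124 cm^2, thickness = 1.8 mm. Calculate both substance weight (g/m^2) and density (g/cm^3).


Substance weight = 1212.9 g/m^2
Density = 0.674 g/cm^3

SW = 15.04 / 124 x 10000 = 1212.9 g/m^2
Volume = 124 x 1.8 / 10 = 22.32 cm^3
Density = 15.04 / 22.32 = 0.674 g/cm^3


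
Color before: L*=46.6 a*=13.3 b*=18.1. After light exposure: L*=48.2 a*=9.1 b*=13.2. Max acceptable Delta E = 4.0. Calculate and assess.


dL = 1.6, da = -4.2, db = -4.9
dE = sqrt((1.6)^2 + (-4.2)^2 + (-4.9)^2) = 6.65
Max = 4.0
Passes: No


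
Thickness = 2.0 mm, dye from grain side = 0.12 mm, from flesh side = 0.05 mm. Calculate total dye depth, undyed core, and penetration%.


Total dyed = 0.12 + 0.05 = 0.17 mm
Undyed core = 2.0 - 0.17 = 1.83 mm
Penetration = 0.17 / 2.0 x 100 = 8.5%


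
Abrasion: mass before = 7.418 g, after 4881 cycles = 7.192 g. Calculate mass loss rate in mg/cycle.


0.046 mg/cycle

Mass loss = 7.418 - 7.192 = 0.226 g
Rate = 0.226 / 4881 x 1000 = 0.046 mg/cycle


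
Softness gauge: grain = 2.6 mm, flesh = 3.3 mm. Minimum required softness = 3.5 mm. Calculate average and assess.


Average softness = 2.95 mm
Meets requirement: No


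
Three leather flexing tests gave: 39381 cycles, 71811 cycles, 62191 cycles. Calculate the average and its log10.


Average = 57794 cycles
log10 = 4.76

Average = (39381 + 71811 + 62191) / 3 = 57794 cycles
log10(57794) = 4.76


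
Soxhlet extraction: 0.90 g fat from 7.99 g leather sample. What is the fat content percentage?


Fat content = 0.90 / 7.99 x 100
Fat = 11.3%


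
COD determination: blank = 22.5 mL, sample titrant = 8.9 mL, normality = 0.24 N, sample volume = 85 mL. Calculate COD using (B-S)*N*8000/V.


307.2 mg/L

COD = (22.5 - 8.9) x 0.24 x 8000 / 85
COD = 13.6 x 0.24 x 8000 / 85
COD = 307.2 mg/L


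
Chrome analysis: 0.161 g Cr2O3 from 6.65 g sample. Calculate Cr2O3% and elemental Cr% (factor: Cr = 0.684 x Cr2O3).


Cr2O3% = 0.161 / 6.65 x 100 = 2.42%
Cr% = 2.42 x 0.684 = 1.66%


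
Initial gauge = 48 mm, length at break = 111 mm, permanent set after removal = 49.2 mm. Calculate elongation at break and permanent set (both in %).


Elongation at break = (111 - 48) / 48 x 100 = 131.3%
Permanent set = (49.2 - 48) / 48 x 100 = 2.5%


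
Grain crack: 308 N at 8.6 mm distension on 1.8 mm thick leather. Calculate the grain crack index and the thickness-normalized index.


Crack index = 308 / 8.6 = 35.8 N/mm
Normalized = 35.8 / 1.8 = 19.9 N/mm per mm


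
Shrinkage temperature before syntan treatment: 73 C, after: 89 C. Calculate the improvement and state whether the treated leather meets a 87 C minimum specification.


Improvement = 16 C
Meets 87 C spec: Yes


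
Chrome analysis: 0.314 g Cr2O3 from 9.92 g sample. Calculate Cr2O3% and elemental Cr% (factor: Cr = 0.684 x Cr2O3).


Cr2O3% = 0.314 / 9.92 x 100 = 3.17%
Cr% = 3.17 x 0.684 = 2.17%


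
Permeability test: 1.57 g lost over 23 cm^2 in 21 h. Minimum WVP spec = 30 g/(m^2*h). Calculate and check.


WVP = 1.57 / (23 x 21) x 10000 = 32.51 g/(m^2*h)
Minimum: 30 g/(m^2*h)
Meets spec: Yes


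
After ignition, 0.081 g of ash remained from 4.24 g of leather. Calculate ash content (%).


1.91%

Ash% = 0.081 / 4.24 x 100
Ash% = 1.91%


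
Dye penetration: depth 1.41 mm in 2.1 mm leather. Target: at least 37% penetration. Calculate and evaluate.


Penetration = 67.1%
Meets target: Yes

Penetration = 1.41 / 2.1 x 100 = 67.1%
Target: 37%
Meets target: Yes


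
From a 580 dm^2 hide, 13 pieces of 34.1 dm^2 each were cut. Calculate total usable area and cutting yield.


Total usable = 13 x 34.1 = 443.3 dm^2
Yield = 443.3 / 580 x 100 = 76.4%


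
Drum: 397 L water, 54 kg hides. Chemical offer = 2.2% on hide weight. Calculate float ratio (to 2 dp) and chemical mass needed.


Float ratio = 397 / 54 = 7.35
Chemical = 54 x 2.2 / 100 = 1.188 kg


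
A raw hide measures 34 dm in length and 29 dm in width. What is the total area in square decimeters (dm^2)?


986 dm^2

Area = length x width
Area = 34 x 29 = 986 dm^2


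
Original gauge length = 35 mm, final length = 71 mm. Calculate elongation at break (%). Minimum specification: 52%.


Extension = 71 - 35 = 36 mm
Elongation = 36 / 35 x 100 = 102.9%
Minimum required: 52%
Meets specification: Yes


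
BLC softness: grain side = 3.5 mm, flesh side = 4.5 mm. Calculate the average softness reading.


4.00 mm

Average = (3.5 + 4.5) / 2
Average = 4.00 mm


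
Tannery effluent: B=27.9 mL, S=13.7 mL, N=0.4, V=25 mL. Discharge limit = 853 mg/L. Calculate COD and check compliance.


COD = 1817.6 mg/L
Compliant: No

COD = (27.9 - 13.7) x 0.4 x 8000 / 25 = 1817.6 mg/L
Limit: 853 mg/L
Compliant: No


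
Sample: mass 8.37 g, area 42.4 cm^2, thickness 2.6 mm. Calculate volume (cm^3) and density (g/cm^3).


Volume = 11.024 cm^3
Density = 0.759 g/cm^3


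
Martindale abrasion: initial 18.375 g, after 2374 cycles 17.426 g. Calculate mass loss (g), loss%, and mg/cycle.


Loss = 18.375 - 17.426 = 0.949 g
Loss% = 0.949 / 18.375 x 100 = 5.16%
Rate = 0.949 / 2374 x 1000 = 0.400 mg/cycle


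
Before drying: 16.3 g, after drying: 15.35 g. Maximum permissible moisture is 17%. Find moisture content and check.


MC = (16.3 - 15.35) / 16.3 x 100 = 5.8%
Maximum: 17%
Acceptable: Yes


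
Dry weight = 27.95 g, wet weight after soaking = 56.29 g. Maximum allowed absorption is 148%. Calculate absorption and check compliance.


Absorption = 101.4%
Compliant: Yes

WA = (56.29 - 27.95) / 27.95 x 100 = 101.4%
Maximum allowed: 148%
Compliant: Yes


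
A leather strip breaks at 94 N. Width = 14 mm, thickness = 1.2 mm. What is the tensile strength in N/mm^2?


5.60 N/mm^2

Cross-sectional area = 14 x 1.2 = 16.8 mm^2
Tensile strength = 94 / 16.8 = 5.60 N/mm^2


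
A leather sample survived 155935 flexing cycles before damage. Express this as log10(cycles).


5.19

log10(155935) = 5.19


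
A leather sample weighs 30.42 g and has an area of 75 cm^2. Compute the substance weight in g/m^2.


4056.0 g/m^2

Substance weight = mass / area x 10000
SW = 30.42 / 75 x 10000
SW = 4056.0 g/m^2


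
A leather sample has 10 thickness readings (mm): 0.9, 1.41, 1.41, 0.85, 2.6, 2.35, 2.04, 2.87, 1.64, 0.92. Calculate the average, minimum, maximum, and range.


Sum = 16.99
Average = 16.99 / 10 = 1.70 mm
Minimum = 0.85 mm
Maximum = 2.87 mm
Range = 2.87 - 0.85 = 2.02 mm


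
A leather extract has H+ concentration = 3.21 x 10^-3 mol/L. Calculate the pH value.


pH = -log10[H+]
pH = -log10(3.21 x 10^-3) = 2.49


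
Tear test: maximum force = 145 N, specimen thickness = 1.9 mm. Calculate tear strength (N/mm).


Tear strength = force / thickness
Tear = 145 / 1.9 = 76.3 N/mm


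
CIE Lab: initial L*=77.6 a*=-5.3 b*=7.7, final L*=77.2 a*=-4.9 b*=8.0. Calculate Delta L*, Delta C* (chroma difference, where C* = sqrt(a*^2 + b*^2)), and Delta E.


Delta L* = 77.2 - 77.6 = -0.4
C1* = sqrt((-5.3)^2 + (7.7)^2) = 9.348
C2* = sqrt((-4.9)^2 + (8.0)^2) = 9.381
Delta C* = 9.381 - 9.348 = 0.03
Delta E = sqrt((-0.4)^2 + (0.4)^2 + (0.3)^2) = 0.64


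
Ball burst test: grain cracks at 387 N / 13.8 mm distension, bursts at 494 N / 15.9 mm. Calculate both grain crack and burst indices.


Crack index = 387 / 13.8 = 28.0 N/mm
Burst index = 494 / 15.9 = 31.1 N/mm


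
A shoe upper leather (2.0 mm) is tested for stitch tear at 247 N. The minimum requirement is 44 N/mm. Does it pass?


STS = 247 / 2.0 = 123.5 N/mm
Minimum required: 44 N/mm
Passes: Yes


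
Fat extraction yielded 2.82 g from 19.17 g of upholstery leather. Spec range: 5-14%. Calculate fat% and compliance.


Fat% = 2.82 / 19.17 x 100 = 14.7%
Spec range: 5-14%
Compliant: No


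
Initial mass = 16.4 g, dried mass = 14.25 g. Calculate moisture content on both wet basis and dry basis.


Moisture lost = 16.4 - 14.25 = 2.15 g
Wet basis MC = 2.15 / 16.4 x 100 = 13.1%
Dry basis MC = 2.15 / 14.25 x 100 = 15.1%


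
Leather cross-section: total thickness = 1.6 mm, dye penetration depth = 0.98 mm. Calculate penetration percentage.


61.3%


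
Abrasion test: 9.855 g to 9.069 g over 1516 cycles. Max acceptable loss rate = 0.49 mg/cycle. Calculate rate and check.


Rate = 0.518 mg/cycle
Passes: No

Loss = 9.855 - 9.069 = 0.786 g
Rate = 0.786 g / 1516 cycles x 1000 = 0.518 mg/cycle
Max = 0.49 mg/cycle
Passes: No


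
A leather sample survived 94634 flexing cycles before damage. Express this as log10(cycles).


4.98

log10(94634) = 4.98


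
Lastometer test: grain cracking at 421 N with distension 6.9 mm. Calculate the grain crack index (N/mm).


61.0 N/mm


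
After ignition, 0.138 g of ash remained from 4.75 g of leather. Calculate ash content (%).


Ash% = 0.138 / 4.75 x 100
Ash% = 2.91%


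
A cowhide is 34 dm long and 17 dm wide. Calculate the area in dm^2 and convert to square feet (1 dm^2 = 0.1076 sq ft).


Area = 34 x 17 = 578 dm^2
Conversion: 578 x 0.1076 = 62.19 sq ft


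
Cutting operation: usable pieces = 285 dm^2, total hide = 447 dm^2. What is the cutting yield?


Yield = usable / total x 100
Yield = 285 / 447 x 100 = 63.8%


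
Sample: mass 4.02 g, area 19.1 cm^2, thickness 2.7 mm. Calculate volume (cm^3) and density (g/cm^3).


Thickness in cm = 2.7 / 10 = 0.27 cm
Volume = 19.1 x 0.27 = 5.157 cm^3
Density = 4.02 / 5.157 = 0.780 g/cm^3


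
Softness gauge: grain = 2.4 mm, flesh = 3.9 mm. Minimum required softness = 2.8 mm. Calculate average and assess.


Average softness = 3.15 mm
Meets requirement: Yes

Average = (2.4 + 3.9) / 2 = 3.15 mm
Minimum = 2.8 mm
Meets requirement: Yes


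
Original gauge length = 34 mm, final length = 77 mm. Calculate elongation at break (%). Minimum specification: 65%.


Elongation = 126.5%
Meets spec: Yes


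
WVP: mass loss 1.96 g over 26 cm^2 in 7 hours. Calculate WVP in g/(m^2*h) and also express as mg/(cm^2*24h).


WVP = 107.69 g/(m^2*h)
Daily rate = 258.46 mg/(cm^2*24h)

WVP = 1.96 / (26 x 7) x 10000 = 107.69 g/(m^2*h)
Mass loss in mg = 1.96 x 1000 = 1960 mg
Per cm^2 per 24h in mg: 1960 x 24 / (26 x 7) = 47040 / 182 = 258.46 mg/(cm^2*24h)


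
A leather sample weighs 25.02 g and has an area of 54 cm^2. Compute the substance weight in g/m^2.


4633.3 g/m^2


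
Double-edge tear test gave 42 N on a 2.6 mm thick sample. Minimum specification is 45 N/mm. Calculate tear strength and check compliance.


Tear strength = 42 / 2.6 = 16.2 N/mm
Required minimum = 45 N/mm
Compliant: No


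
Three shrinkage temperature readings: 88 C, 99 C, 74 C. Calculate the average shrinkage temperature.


Average = (88 + 99 + 74) / 3
Average = 261 / 3 = 87.0 C


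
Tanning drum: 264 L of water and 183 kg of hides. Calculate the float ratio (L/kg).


Float ratio = water / hide weight
Ratio = 264 / 183 = 1.4


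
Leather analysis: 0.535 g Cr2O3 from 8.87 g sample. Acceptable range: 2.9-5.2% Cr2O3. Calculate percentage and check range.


Cr2O3% = 0.535 / 8.87 x 100 = 6.03%
Acceptable range: 2.9 to 5.2%
Within range: No


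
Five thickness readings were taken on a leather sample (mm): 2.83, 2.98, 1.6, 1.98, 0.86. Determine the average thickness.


Sum = 2.83 + 2.98 + 1.6 + 1.98 + 0.86 = 10.25
Average = 10.25 / 5 = 2.05 mm


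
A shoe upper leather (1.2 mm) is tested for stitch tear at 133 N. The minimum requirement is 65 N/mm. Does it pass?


STS = 133 / 1.2 = 110.8 N/mm
Minimum required: 65 N/mm
Passes: Yes


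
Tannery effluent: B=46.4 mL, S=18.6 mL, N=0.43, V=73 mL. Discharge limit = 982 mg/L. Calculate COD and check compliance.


COD = (46.4 - 18.6) x 0.43 x 8000 / 73 = 1310.0 mg/L
Limit: 982 mg/L
Compliant: No


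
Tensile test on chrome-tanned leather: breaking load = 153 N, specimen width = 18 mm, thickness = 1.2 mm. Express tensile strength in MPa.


7.08 MPa

Cross-section = 18 x 1.2 = 21.6 mm^2
TS = 153 / 21.6 = 7.08 MPa
(1 N/mm^2 = 1 MPa)


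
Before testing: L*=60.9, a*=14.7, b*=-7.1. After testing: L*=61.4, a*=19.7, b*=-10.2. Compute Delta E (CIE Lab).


dL = 61.4 - 60.9 = 0.5
da = 19.7 - 14.7 = 5.0
db = -10.2 - (-7.1) = -3.1
dE = sqrt((0.5)^2 + (5.0)^2 + (-3.1)^2) = 5.90


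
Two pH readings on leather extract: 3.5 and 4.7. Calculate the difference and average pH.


Difference = 1.2
Average pH = 4.10


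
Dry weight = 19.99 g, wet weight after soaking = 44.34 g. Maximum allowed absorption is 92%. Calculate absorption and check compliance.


Absorption = 121.8%
Compliant: No

WA = (44.34 - 19.99) / 19.99 x 100 = 121.8%
Maximum allowed: 92%
Compliant: No


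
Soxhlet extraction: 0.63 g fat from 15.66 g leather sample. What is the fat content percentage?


Fat content = 0.63 / 15.66 x 100
Fat = 4.0%


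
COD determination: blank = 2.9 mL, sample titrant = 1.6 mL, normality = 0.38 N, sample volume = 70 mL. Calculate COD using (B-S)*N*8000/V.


56.5 mg/L


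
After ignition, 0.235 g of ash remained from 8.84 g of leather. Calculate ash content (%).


2.66%

Ash% = 0.235 / 8.84 x 100
Ash% = 2.66%


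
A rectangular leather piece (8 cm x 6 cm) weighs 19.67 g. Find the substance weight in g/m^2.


Area = 8 x 6 = 48 cm^2
SW = 19.67 / 48 x 10000 = 4097.9 g/m^2


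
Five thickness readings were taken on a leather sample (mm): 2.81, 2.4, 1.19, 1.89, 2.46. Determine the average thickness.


2.15 mm


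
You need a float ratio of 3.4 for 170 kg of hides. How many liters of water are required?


578.0 L

Water = hide weight x target ratio
Water = 170 x 3.4 = 578.0 L


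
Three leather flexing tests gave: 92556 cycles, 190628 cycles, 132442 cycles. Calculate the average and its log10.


Average = 138542 cycles
log10 = 5.14

Average = (92556 + 190628 + 132442) / 3 = 138542 cycles
log10(138542) = 5.14


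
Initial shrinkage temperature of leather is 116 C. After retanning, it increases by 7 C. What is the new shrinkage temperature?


123 C

New Ts = 116 + 7 = 123 C


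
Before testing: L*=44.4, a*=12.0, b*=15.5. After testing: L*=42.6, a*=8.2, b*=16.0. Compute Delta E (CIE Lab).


dL = 42.6 - 44.4 = -1.8
da = 8.2 - 12.0 = -3.8
db = 16.0 - 15.5 = 0.5
dE = sqrt((-1.8)^2 + (-3.8)^2 + (0.5)^2) = 4.23


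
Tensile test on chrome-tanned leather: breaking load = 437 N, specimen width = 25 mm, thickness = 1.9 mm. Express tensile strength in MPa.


Cross-section = 25 x 1.9 = 47.5 mm^2
TS = 437 / 47.5 = 9.20 MPa
(1 N/mm^2 = 1 MPa)


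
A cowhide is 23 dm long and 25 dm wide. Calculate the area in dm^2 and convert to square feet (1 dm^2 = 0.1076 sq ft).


Area = 23 x 25 = 575 dm^2
Conversion: 575 x 0.1076 = 61.87 sq ft


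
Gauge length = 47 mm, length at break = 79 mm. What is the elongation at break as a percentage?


Extension = 79 - 47 = 32 mm
Elongation = 32 / 47 x 100 = 68.1%


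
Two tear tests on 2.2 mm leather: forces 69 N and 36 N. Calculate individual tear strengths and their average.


Tear 1 = 31.4 N/mm
Tear 2 = 16.4 N/mm
Average = 23.9 N/mm

Tear 1 = 69 / 2.2 = 31.4 N/mm
Tear 2 = 36 / 2.2 = 16.4 N/mm
Average = (31.4 + 16.4) / 2 = 23.9 N/mm


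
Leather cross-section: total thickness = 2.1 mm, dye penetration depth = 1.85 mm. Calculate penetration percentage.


Penetration% = 1.85 / 2.1 x 100
Penetration = 88.1%


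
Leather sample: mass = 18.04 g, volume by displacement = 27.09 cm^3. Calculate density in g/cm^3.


Density = mass / volume
Density = 18.04 / 27.09 = 0.666 g/cm^3


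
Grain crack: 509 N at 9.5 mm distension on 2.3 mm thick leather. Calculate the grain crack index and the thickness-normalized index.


Crack index = 53.6 N/mm
Normalized index = 23.3 N/mm per mm


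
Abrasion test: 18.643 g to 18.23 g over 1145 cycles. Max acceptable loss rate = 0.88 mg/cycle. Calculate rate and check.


Rate = 0.361 mg/cycle
Passes: Yes

Loss = 18.643 - 18.23 = 0.413 g
Rate = 0.413 g / 1145 cycles x 1000 = 0.361 mg/cycle
Max = 0.88 mg/cycle
Passes: Yes


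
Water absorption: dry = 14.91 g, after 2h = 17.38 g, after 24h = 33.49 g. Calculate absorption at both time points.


2h absorption = 16.6%
24h absorption = 124.6%

WA (2h) = (17.38 - 14.91) / 14.91 x 100 = 16.6%
WA (24h) = (33.49 - 14.91) / 14.91 x 100 = 124.6%


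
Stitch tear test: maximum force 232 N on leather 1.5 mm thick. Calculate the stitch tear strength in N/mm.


Stitch tear strength = force / thickness
STS = 232 / 1.5 = 154.7 N/mm


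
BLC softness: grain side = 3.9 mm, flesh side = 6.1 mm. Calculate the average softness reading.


Average = (3.9 + 6.1) / 2
Average = 5.00 mm


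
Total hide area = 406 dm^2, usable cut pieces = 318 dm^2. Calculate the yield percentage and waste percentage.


Yield = 318 / 406 x 100 = 78.3%
Waste = 406 - 318 = 88 dm^2
Waste% = 100 - 78.3 = 21.7%


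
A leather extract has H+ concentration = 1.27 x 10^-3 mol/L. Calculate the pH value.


pH = -log10[H+]
pH = -log10(1.27 x 10^-3) = 2.90


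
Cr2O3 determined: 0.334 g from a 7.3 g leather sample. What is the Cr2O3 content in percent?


Cr2O3% = 0.334 / 7.3 x 100
Cr2O3% = 4.58%


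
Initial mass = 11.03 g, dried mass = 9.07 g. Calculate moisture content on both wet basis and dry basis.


Wet basis = 17.8%
Dry basis = 21.6%


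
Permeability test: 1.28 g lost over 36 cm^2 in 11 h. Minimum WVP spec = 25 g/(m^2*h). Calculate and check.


WVP = 32.32 g/(m^2*h)
Meets specification: Yes


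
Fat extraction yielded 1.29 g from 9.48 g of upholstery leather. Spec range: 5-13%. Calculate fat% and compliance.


Fat content = 13.6%
Compliant: No


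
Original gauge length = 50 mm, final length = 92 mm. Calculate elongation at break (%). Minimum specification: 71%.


Elongation = 84.0%
Meets spec: Yes

Extension = 92 - 50 = 42 mm
Elongation = 42 / 50 x 100 = 84.0%
Minimum required: 71%
Meets specification: Yes


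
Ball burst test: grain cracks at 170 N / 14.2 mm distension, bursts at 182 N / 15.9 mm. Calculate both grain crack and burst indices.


Crack index = 12.0 N/mm
Burst index = 11.4 N/mm


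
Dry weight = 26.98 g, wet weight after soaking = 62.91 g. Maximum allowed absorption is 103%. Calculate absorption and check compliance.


WA = (62.91 - 26.98) / 26.98 x 100 = 133.2%
Maximum allowed: 103%
Compliant: No


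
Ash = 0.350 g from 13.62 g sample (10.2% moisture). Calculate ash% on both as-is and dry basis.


As-is ash% = 0.350 / 13.62 x 100 = 2.57%
Dry mass = 13.62 x (100 - 10.2) / 100 = 12.23076 g
Dry-basis ash% = 0.350 / 12.23076 x 100 = 2.86%


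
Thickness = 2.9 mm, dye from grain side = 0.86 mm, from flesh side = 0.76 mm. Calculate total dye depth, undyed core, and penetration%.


Total dyed = 1.62 mm
Undyed core = 1.28 mm
Penetration = 55.9%

Total dyed = 0.86 + 0.76 = 1.62 mm
Undyed core = 2.9 - 1.62 = 1.28 mm
Penetration = 1.62 / 2.9 x 100 = 55.9%


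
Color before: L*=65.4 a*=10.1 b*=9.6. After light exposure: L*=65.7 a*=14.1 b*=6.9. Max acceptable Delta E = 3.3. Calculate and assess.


dL = 0.3, da = 4.0, db = -2.7
dE = sqrt((0.3)^2 + (4.0)^2 + (-2.7)^2) = 4.84
Max = 3.3
Passes: No


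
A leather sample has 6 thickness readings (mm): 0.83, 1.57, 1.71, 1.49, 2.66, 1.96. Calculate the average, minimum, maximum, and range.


Sum = 10.22
Average = 10.22 / 6 = 1.70 mm
Minimum = 0.83 mm
Maximum = 2.66 mm
Range = 2.66 - 0.83 = 1.83 mm


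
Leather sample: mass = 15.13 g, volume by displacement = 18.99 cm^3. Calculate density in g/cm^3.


Density = mass / volume
Density = 15.13 / 18.99 = 0.797 g/cm^3


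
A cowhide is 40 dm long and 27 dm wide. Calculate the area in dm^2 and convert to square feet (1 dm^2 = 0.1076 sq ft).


Area = 40 x 27 = 1080 dm^2
Conversion: 1080 x 0.1076 = 116.21 sq ft


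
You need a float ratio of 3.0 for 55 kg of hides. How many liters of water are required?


Water = hide weight x target ratio
Water = 55 x 3.0 = 165.0 L


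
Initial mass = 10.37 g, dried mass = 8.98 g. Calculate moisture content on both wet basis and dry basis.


Moisture lost = 10.37 - 8.98 = 1.39 g
Wet basis MC = 1.39 / 10.37 x 100 = 13.4%
Dry basis MC = 1.39 / 8.98 x 100 = 15.5%


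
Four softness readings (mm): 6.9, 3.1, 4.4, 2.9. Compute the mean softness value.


4.33 mm

Sum = 6.9 + 3.1 + 4.4 + 2.9
Mean = 17.3 / 4 = 4.33 mm


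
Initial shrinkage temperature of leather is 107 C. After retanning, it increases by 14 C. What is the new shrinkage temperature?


New Ts = 107 + 14 = 121 C


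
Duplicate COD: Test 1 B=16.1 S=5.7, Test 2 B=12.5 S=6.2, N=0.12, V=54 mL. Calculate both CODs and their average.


COD1 = 184.9 mg/L
COD2 = 112.0 mg/L
Average = 148.5 mg/L


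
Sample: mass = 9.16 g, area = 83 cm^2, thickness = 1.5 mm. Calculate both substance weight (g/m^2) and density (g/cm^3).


SW = 9.16 / 83 x 10000 = 1103.6 g/m^2
Volume = 83 x 1.5 / 10 = 12.45 cm^3
Density = 9.16 / 12.45 = 0.736 g/cm^3


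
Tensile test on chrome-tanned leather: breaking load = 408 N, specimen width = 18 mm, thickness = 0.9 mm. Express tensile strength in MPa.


25.19 MPa


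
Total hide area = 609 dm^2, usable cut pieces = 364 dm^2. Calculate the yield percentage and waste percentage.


Yield = 59.8%
Waste = 40.2%

Yield = 364 / 609 x 100 = 59.8%
Waste = 609 - 364 = 245 dm^2
Waste% = 100 - 59.8 = 40.2%


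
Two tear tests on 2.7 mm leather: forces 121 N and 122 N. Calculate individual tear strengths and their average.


Tear 1 = 44.8 N/mm
Tear 2 = 45.2 N/mm
Average = 45.0 N/mm


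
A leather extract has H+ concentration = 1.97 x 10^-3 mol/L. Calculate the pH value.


pH = -log10[H+]
pH = -log10(1.97 x 10^-3) = 2.71


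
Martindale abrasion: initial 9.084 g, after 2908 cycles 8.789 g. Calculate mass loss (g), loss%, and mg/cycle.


Mass loss = 0.295 g
Loss = 3.25%
Rate = 0.101 mg/cycle


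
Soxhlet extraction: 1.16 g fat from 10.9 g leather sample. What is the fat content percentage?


Fat content = 1.16 / 10.9 x 100
Fat = 10.6%


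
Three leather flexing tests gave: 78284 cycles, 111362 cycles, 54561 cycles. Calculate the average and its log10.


Average = (78284 + 111362 + 54561) / 3 = 81402 cycles
log10(81402) = 4.91


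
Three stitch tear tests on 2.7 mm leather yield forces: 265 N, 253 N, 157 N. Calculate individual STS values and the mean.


STS1 = 98.1 N/mm
STS2 = 93.7 N/mm
STS3 = 58.1 N/mm
Mean = 83.3 N/mm


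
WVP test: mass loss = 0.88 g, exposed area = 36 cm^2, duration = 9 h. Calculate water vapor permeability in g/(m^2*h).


WVP = mass_loss / (area x time) x 10000
WVP = 0.88 / (36 x 9) x 10000
WVP = 0.88 / 324 x 10000 = 27.16 g/(m^2*h)


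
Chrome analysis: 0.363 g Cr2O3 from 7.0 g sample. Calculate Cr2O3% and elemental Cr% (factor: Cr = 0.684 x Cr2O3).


Cr2O3% = 0.363 / 7.0 x 100 = 5.19%
Cr% = 5.19 x 0.684 = 3.55%


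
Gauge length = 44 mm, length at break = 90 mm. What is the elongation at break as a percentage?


Extension = 90 - 44 = 46 mm
Elongation = 46 / 44 x 100 = 104.5%


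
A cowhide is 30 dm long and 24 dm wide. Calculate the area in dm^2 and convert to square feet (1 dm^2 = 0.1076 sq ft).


720 dm^2
77.47 sq ft

Area = 30 x 24 = 720 dm^2
Conversion: 720 x 0.1076 = 77.47 sq ft


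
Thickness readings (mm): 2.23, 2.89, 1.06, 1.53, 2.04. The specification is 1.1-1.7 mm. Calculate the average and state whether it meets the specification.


Average = 1.95 mm
Within specification: No


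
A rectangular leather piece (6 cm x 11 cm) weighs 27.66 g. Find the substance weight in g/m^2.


Area = 6 x 11 = 66 cm^2
SW = 27.66 / 66 x 10000 = 4190.9 g/m^2


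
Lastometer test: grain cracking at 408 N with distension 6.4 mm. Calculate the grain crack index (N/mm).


63.8 N/mm


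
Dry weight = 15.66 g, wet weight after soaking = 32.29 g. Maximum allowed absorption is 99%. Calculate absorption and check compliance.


Absorption = 106.2%
Compliant: No


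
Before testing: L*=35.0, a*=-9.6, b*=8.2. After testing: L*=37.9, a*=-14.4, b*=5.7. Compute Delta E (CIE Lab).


Delta E = 6.14

dL = 37.9 - 35.0 = 2.9
da = -14.4 - (-9.6) = -4.8
db = 5.7 - 8.2 = -2.5
dE = sqrt((2.9)^2 + (-4.8)^2 + (-2.5)^2) = 6.14


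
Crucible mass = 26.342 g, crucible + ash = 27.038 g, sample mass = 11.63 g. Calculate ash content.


Ash mass = 0.696 g
Ash content = 5.98%

Ash mass = 27.038 - 26.342 = 0.696 g
Ash% = 0.696 / 11.63 x 100 = 5.98%


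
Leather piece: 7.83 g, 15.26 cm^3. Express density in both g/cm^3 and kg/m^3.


Density = 7.83 / 15.26 = 0.513 g/cm^3
Convert: 0.513 x 1000 = 513 kg/m^3


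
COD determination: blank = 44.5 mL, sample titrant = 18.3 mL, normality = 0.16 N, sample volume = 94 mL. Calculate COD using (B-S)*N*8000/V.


356.8 mg/L

COD = (44.5 - 18.3) x 0.16 x 8000 / 94
COD = 26.2 x 0.16 x 8000 / 94
COD = 356.8 mg/L


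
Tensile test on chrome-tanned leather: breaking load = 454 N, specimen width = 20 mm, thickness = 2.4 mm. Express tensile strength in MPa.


Cross-section = 20 x 2.4 = 48.0 mm^2
TS = 454 / 48.0 = 9.46 MPa
(1 N/mm^2 = 1 MPa)


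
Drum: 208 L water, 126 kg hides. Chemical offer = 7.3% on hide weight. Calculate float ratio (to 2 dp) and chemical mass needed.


Float ratio = 1.65
Chemical needed = 9.198 kg

Float ratio = 208 / 126 = 1.65
Chemical = 126 x 7.3 / 100 = 9.198 kg


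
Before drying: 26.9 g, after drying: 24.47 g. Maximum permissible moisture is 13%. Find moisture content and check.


Moisture content = 9.0%
Acceptable: Yes


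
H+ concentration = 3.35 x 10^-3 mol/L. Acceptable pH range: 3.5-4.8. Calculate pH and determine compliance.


pH = 2.47
Compliant: No


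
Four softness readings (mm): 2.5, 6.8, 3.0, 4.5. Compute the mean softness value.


4.20 mm


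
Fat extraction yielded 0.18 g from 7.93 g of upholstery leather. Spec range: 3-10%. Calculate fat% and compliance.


Fat% = 0.18 / 7.93 x 100 = 2.3%
Spec range: 3-10%
Compliant: No


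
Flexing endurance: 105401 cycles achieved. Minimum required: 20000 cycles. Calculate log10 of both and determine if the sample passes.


log10(105401) = 5.02
log10(20000) = 4.30
Passes: Yes


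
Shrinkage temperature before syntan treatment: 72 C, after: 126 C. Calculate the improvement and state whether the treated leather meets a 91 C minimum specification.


Improvement = 126 - 72 = 54 C
Spec check: 126 C >= 91 C? Yes


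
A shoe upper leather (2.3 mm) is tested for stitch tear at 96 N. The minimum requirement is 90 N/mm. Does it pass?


STS = 41.7 N/mm
Passes: No

STS = 96 / 2.3 = 41.7 N/mm
Minimum required: 90 N/mm
Passes: No


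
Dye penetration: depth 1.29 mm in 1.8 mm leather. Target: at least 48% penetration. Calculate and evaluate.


Penetration = 71.7%
Meets target: Yes


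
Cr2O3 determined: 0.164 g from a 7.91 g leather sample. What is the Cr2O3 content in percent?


2.07%


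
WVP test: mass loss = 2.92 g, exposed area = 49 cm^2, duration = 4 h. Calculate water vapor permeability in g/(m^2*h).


148.98 g/(m^2*h)


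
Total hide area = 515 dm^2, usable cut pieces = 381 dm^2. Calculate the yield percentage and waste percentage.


Yield = 381 / 515 x 100 = 74.0%
Waste = 515 - 381 = 134 dm^2
Waste% = 100 - 74.0 = 26.0%


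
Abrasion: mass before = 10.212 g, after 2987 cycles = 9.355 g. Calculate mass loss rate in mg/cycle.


0.287 mg/cycle


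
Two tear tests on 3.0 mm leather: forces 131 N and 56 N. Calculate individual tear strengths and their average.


Tear 1 = 43.7 N/mm
Tear 2 = 18.7 N/mm
Average = 31.2 N/mm


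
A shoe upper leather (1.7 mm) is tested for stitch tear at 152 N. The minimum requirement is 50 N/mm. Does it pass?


STS = 89.4 N/mm
Passes: Yes


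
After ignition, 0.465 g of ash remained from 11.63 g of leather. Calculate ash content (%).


4.00%

Ash% = 0.465 / 11.63 x 100
Ash% = 4.00%


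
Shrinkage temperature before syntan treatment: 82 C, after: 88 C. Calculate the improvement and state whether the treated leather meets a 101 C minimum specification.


Improvement = 6 C
Meets 101 C spec: No

Improvement = 88 - 82 = 6 C
Spec check: 88 C >= 101 C? No


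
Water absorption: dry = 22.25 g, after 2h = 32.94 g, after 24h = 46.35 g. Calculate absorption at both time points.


WA (2h) = (32.94 - 22.25) / 22.25 x 100 = 48.0%
WA (24h) = (46.35 - 22.25) / 22.25 x 100 = 108.3%


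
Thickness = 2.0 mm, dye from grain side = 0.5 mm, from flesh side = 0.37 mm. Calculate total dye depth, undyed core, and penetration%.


Total dyed = 0.5 + 0.37 = 0.87 mm
Undyed core = 2.0 - 0.87 = 1.13 mm
Penetration = 0.87 / 2.0 x 100 = 43.5%


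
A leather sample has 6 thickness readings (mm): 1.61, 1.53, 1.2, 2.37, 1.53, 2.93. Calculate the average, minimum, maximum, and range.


Average = 1.86 mm
Min = 1.2 mm
Max = 2.93 mm
Range = 1.73 mm

Sum = 11.17
Average = 11.17 / 6 = 1.86 mm
Minimum = 1.2 mm
Maximum = 2.93 mm
Range = 2.93 - 1.2 = 1.73 mm


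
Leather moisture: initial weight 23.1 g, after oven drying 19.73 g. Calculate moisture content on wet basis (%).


14.6%

Moisture = 23.1 - 19.73 = 3.37 g
MC = 3.37 / 23.1 x 100 = 14.6%


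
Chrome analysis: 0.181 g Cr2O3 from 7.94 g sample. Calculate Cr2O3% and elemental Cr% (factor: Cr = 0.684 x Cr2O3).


Cr2O3 = 2.28%
Cr = 1.56%

Cr2O3% = 0.181 / 7.94 x 100 = 2.28%
Cr% = 2.28 x 0.684 = 1.56%


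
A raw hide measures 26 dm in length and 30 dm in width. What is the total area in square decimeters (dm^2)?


Area = length x width
Area = 26 x 30 = 780 dm^2


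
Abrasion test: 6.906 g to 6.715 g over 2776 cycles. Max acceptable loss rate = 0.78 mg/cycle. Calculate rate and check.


Rate = 0.069 mg/cycle
Passes: Yes


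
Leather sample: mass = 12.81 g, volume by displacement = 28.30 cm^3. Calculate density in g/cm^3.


0.453 g/cm^3

Density = mass / volume
Density = 12.81 / 28.30 = 0.453 g/cm^3
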